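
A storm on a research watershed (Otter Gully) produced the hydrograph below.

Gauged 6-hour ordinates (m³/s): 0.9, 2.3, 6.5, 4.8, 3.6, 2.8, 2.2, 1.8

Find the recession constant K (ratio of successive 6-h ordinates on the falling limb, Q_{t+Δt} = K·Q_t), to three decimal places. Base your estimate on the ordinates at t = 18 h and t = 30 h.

Using the recession-limb readings at t = 18 h and t = 30 h: Q falls from 4.8 to 2.8 m³/s over 2 intervals.
K = (Q₂/Q₁)^(1/2) = (2.8/4.8)^(1/2) = 0.764.

K ≈ 0.764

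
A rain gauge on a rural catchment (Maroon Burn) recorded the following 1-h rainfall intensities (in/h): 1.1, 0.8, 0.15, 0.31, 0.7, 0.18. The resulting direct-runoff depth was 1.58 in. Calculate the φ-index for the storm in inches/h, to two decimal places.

φ ≈ 0.34 in/h

Only the 3 blocks with intensity above φ contribute runoff: 1.1, 0.8, 0.7 in/h.
Σ(I−φ)·Δt = d  ⇒  (1.1+0.8+0.7 − 3φ)·1 = 1.58
φ = (2.600 − 1.58/1) / 3 = 0.34 in/h.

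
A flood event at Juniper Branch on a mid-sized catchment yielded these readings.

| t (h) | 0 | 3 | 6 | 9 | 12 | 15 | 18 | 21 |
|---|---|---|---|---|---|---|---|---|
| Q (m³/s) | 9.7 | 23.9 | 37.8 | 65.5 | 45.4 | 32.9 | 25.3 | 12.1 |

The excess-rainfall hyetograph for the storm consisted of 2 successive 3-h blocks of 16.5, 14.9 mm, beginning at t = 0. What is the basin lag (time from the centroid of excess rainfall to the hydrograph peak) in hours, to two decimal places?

t_L ≈ 6.08 h

Centroid of excess rainfall: t_c = Σ P_i·t̄_i / ΣP_i = 2.9236 h (block centres at 1.5, 4.5 h).
Hydrograph peak occurs at t = 9 h, so basin lag t_L = 9 − 2.9236 = 6.08 h.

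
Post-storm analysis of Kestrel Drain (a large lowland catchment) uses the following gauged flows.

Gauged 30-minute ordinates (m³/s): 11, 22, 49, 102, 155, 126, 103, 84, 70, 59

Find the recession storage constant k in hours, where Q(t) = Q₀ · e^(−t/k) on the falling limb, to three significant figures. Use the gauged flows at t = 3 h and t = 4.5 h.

On the falling limb, Q drops from 103 to 59 m³/s between t = 3 h and t = 4.5 h (Δt = 1.5 h).
k = −Δt / ln(Q₂/Q₁) = −1.5 / ln(59/103) = 2.69 h.

k ≈ 2.69 h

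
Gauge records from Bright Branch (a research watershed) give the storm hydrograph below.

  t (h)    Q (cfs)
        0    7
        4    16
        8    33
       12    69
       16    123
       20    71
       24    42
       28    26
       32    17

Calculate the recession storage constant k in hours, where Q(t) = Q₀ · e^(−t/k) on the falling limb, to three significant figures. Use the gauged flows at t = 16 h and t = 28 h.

k ≈ 7.72 h

On the falling limb, Q drops from 123 to 26 cfs between t = 16 h and t = 28 h (Δt = 12 h).
k = −Δt / ln(Q₂/Q₁) = −12 / ln(26/123) = 7.72 h.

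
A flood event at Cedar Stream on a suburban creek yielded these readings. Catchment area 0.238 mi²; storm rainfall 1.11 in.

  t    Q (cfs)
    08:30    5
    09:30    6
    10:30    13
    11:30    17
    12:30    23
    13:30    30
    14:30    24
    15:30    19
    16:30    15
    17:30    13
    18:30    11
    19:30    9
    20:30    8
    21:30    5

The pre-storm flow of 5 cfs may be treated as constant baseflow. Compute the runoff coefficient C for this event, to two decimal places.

ΣQ_DR = 128.0 cfs; V = ΣQ_DR·Δt = 4.608 × 10^5 ft³.
Runoff depth d = V / A = 0.8334 in.
C = d / P = 0.8334 / 1.11 = 0.75.

C ≈ 0.75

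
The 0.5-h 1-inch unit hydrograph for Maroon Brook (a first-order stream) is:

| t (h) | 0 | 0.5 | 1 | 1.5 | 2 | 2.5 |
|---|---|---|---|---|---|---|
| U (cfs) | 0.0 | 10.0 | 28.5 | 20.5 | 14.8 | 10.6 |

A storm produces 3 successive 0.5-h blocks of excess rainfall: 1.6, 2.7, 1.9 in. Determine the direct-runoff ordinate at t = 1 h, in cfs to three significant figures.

By discrete convolution, Q_j = Σ (P_i / 1 in) · U_{j−i}.
At t = 1 h (j=2): Q = (1.6/1)·28.5 + (2.7/1)·10.0 + (1.9/1)·0.0 = 72.6 cfs.

Q ≈ 72.6 cfs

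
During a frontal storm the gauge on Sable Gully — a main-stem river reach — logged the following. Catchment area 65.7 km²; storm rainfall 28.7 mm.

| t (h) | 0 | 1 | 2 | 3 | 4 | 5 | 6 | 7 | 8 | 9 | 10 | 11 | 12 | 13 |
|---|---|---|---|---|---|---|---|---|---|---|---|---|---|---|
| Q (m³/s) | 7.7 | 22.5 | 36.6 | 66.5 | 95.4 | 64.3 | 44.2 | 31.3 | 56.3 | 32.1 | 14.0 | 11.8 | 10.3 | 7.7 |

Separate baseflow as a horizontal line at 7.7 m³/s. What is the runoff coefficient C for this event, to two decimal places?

C ≈ 0.75

ΣQ_DR = 392.9 m³/s; V = ΣQ_DR·Δt = 1.414 × 10^6 m³.
Runoff depth d = V / A = 21.53 mm.
C = d / P = 21.53 / 28.7 = 0.75.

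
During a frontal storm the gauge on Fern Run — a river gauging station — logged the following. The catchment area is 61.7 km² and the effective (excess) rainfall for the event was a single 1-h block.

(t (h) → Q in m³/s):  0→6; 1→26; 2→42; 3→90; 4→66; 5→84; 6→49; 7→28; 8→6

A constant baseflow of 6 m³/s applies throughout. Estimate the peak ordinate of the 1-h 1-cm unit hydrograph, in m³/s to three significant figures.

U_p ≈ 42.0 m³/s

Direct runoff: 0.0, 20.0, 36.0, 84.0, 60.0, 78.0, 43.0, 22.0, 0.0 m³/s; ΣQ_DR = 343.0 m³/s, peak = 84.0 m³/s.
Runoff depth d = ΣQ_DR·Δt / A = 343.0 × 3600 / (61.7 km²) = 20.01 mm.
The 1-cm UH is the DRH scaled by (10 mm)/d, so U_p = 84.0 × 10/20.01 = 42.0 m³/s.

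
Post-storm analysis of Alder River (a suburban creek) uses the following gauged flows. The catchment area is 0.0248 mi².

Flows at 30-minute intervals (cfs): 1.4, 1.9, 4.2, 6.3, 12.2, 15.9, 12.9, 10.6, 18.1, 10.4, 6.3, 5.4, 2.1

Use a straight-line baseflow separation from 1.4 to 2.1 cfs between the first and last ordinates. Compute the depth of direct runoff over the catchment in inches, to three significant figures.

Direct runoff: 0.00, 0.44, 2.68, 4.72, 10.57, 14.21, 11.15, 8.79, 16.23, 8.47, 4.32, 3.36, 0.00 cfs; ΣQ_DR = 84.95 cfs.
V = ΣQ_DR · Δt = 84.95 × 1800 s = 1.529 × 10^5 ft³.
Over A = 0.0248 mi², depth = V / A = 2.65 in.

d ≈ 2.65 in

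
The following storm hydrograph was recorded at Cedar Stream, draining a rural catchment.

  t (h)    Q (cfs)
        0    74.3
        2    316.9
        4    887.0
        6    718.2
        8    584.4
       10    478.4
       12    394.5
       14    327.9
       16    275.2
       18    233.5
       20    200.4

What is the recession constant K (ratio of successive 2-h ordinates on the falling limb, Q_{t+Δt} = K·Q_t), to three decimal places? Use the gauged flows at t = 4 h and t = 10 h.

K ≈ 0.814

Using the recession-limb readings at t = 4 h and t = 10 h: Q falls from 887.0 to 478.4 cfs over 3 intervals.
K = (Q₂/Q₁)^(1/3) = (478.4/887.0)^(1/3) = 0.814.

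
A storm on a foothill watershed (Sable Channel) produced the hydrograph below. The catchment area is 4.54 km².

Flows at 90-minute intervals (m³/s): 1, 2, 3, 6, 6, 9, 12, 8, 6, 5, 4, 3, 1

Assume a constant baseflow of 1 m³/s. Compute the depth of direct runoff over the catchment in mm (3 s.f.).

Direct runoff: 0.0, 1.0, 2.0, 5.0, 5.0, 8.0, 11.0, 7.0, 5.0, 4.0, 3.0, 2.0, 0.0 m³/s; ΣQ_DR = 53.00 m³/s.
V = ΣQ_DR · Δt = 53.00 × 5400 s = 2.862 × 10^5 m³.
Over A = 4.54 km², depth = V / A = 63.0 mm.

d ≈ 63.0 mm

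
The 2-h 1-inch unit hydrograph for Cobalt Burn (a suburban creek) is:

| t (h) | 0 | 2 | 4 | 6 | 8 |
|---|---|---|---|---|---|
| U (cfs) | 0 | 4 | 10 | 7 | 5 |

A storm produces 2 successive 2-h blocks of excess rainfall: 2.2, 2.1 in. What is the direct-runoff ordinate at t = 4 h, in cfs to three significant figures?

Q ≈ 30.4 cfs

By discrete convolution, Q_j = Σ (P_i / 1 in) · U_{j−i}.
At t = 4 h (j=2): Q = (2.2/1)·10 + (2.1/1)·4 = 30.4 cfs.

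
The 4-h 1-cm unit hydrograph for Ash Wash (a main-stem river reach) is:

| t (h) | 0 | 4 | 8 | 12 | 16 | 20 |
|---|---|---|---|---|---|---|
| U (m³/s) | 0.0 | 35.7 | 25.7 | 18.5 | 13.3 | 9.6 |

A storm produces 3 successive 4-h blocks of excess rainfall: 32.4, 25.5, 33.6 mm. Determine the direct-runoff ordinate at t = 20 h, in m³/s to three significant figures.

Q ≈ 127 m³/s

By discrete convolution, Q_j = Σ (P_i / 10 mm) · U_{j−i}.
At t = 20 h (j=5): Q = (32.4/10)·9.6 + (25.5/10)·13.3 + (33.6/10)·18.5 = 127 m³/s.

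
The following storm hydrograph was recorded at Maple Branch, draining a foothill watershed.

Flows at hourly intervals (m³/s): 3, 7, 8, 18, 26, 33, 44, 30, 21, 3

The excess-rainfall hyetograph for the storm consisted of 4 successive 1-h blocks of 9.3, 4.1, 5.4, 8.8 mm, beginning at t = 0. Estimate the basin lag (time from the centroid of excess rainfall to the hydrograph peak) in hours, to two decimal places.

t_L ≈ 4.00 h

Centroid of excess rainfall: t_c = Σ P_i·t̄_i / ΣP_i = 1.9964 h (block centres at 0.5, 1.5, 2.5, 3.5 h).
Hydrograph peak occurs at t = 6 h, so basin lag t_L = 6 − 1.9964 = 4.00 h.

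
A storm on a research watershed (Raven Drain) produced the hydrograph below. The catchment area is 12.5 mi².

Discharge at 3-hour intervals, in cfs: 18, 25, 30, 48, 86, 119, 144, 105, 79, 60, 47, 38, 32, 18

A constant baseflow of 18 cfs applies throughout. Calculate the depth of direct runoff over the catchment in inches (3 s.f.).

Direct runoff: 0.0, 7.0, 12.0, 30.0, 68.0, 101.0, 126.0, 87.0, 61.0, 42.0, 29.0, 20.0, 14.0, 0.0 cfs; ΣQ_DR = 597.0 cfs.
V = ΣQ_DR · Δt = 597.0 × 10800 s = 6.448 × 10^6 ft³.
Over A = 12.5 mi², depth = V / A = 0.222 in.

d ≈ 0.222 in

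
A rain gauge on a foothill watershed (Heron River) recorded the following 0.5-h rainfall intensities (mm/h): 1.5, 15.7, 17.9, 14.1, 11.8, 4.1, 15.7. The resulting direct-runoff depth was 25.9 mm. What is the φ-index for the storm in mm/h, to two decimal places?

Only the 5 blocks with intensity above φ contribute runoff: 15.7, 17.9, 14.1, 11.8, 15.7 mm/h.
Σ(I−φ)·Δt = d  ⇒  (15.7+17.9+14.1+11.8+15.7 − 5φ)·0.5 = 25.9
φ = (75.20 − 25.9/0.5) / 5 = 4.68 mm/h.

φ ≈ 4.68 mm/h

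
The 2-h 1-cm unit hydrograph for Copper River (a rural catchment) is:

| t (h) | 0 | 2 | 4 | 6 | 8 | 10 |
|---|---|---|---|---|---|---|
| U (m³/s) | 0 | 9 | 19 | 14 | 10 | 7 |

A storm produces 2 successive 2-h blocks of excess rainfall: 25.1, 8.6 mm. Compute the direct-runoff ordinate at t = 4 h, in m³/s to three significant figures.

Q ≈ 55.4 m³/s

By discrete convolution, Q_j = Σ (P_i / 10 mm) · U_{j−i}.
At t = 4 h (j=2): Q = (25.1/10)·19 + (8.6/10)·9 = 55.4 m³/s.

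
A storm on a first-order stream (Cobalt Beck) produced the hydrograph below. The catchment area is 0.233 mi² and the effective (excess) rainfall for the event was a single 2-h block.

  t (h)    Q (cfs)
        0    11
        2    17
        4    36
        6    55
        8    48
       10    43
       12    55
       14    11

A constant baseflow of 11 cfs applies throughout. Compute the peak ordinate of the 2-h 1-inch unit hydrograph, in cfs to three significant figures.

Direct runoff: 0.0, 6.0, 25.0, 44.0, 37.0, 32.0, 44.0, 0.0 cfs; ΣQ_DR = 188.0 cfs, peak = 44.0 cfs.
Runoff depth d = ΣQ_DR·Δt / A = 188.0 × 7200 / (0.233 mi²) = 2.501 in.
The 1-inch UH is the DRH scaled by (1 in)/d, so U_p = 44.0 × 1/2.501 = 17.6 cfs.

U_p ≈ 17.6 cfs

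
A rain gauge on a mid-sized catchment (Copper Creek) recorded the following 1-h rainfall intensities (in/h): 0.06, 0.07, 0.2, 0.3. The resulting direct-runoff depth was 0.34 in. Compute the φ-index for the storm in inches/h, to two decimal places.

φ ≈ 0.08 in/h

Only the 2 blocks with intensity above φ contribute runoff: 0.2, 0.3 in/h.
Σ(I−φ)·Δt = d  ⇒  (0.2+0.3 − 2φ)·1 = 0.34
φ = (0.5000 − 0.34/1) / 2 = 0.08 in/h.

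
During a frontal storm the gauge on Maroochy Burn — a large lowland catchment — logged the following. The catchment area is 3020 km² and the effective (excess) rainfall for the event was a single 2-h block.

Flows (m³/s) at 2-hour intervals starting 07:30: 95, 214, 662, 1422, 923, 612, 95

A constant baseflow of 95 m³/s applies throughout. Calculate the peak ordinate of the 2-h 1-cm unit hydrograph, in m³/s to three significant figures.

U_p ≈ 1660 m³/s

Direct runoff: 0.0, 119.0, 567.0, 1327.0, 828.0, 517.0, 0.0 m³/s; ΣQ_DR = 3358 m³/s, peak = 1327.0 m³/s.
Runoff depth d = ΣQ_DR·Δt / A = 3358 × 7200 / (3020 km²) = 8.006 mm.
The 1-cm UH is the DRH scaled by (10 mm)/d, so U_p = 1327.0 × 10/8.006 = 1660 m³/s.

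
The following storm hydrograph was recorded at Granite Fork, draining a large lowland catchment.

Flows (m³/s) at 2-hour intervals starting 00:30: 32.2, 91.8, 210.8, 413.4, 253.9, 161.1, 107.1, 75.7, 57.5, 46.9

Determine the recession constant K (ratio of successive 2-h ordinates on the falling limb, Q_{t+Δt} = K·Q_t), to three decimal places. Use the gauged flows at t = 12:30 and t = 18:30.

K ≈ 0.759

Using the recession-limb readings at t = 12:30 and t = 18:30: Q falls from 107.1 to 46.9 m³/s over 3 intervals.
K = (Q₂/Q₁)^(1/3) = (46.9/107.1)^(1/3) = 0.759.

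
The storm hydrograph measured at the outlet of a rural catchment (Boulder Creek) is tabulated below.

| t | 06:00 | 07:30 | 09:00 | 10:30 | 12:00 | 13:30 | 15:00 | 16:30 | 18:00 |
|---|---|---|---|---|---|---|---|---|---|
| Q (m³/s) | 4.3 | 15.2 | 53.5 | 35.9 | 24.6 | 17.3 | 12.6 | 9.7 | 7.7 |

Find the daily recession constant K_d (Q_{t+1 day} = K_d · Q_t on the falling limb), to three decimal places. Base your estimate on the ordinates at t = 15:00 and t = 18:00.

K_d ≈ 0.019

Between t = 15:00 and t = 18:00 the flow falls from 12.6 to 7.7 m³/s over 2×1.5 h = 3 h.
Per-interval ratio K = (7.7/12.6)^(1/2) = 0.7817; K_d = K^(24/1.5) = 0.019.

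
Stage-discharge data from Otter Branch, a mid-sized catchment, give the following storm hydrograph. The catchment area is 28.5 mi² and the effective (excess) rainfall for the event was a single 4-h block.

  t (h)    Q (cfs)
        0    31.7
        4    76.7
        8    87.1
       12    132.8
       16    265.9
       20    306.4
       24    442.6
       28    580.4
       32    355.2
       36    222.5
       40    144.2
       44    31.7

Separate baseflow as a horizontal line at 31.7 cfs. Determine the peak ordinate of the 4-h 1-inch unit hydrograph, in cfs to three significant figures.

Direct runoff: 0.0, 45.0, 55.4, 101.1, 234.2, 274.7, 410.9, 548.7, 323.5, 190.8, 112.5, 0.0 cfs; ΣQ_DR = 2297 cfs, peak = 548.7 cfs.
Runoff depth d = ΣQ_DR·Δt / A = 2297 × 14400 / (28.5 mi²) = 0.4995 in.
The 1-inch UH is the DRH scaled by (1 in)/d, so U_p = 548.7 × 1/0.4995 = 1100 cfs.

U_p ≈ 1100 cfs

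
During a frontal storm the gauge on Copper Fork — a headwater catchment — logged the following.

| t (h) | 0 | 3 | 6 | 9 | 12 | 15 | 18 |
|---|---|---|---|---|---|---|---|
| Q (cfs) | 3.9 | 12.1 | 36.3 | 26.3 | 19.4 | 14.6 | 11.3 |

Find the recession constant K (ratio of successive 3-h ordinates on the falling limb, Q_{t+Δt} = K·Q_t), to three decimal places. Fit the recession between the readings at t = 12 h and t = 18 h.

K ≈ 0.763

Using the recession-limb readings at t = 12 h and t = 18 h: Q falls from 19.4 to 11.3 cfs over 2 intervals.
K = (Q₂/Q₁)^(1/2) = (11.3/19.4)^(1/2) = 0.763.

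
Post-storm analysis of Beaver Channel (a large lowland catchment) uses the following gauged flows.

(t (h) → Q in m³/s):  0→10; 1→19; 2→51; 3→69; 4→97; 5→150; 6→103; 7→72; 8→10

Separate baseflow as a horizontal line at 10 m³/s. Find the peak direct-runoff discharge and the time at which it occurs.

Q_p = 140.0 m³/s at t = 5 h

Subtracting baseflow gives direct-runoff ordinates: 0.0, 9.0, 41.0, 59.0, 87.0, 140.0, 93.0, 62.0, 0.0 m³/s.
The maximum is 140.0 m³/s, occurring at the reading for t = 5 h.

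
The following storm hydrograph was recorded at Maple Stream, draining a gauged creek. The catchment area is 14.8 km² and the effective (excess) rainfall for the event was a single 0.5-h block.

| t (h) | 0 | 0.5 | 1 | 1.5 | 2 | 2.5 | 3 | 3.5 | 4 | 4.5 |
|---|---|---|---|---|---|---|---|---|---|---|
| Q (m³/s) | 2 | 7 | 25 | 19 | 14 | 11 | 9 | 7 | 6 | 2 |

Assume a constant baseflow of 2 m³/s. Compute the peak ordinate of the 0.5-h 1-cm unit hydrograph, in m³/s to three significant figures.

Direct runoff: 0.0, 5.0, 23.0, 17.0, 12.0, 9.0, 7.0, 5.0, 4.0, 0.0 m³/s; ΣQ_DR = 82.00 m³/s, peak = 23.0 m³/s.
Runoff depth d = ΣQ_DR·Δt / A = 82.00 × 1800 / (14.8 km²) = 9.973 mm.
The 1-cm UH is the DRH scaled by (10 mm)/d, so U_p = 23.0 × 10/9.973 = 23.1 m³/s.

U_p ≈ 23.1 m³/s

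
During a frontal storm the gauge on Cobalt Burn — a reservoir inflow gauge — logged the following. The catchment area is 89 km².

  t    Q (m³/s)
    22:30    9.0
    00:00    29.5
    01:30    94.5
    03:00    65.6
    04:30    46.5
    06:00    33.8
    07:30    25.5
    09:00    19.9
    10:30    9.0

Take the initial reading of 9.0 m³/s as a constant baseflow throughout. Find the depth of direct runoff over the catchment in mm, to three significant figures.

Direct runoff: 0.0, 20.5, 85.5, 56.6, 37.5, 24.8, 16.5, 10.9, 0.0 m³/s; ΣQ_DR = 252.3 m³/s.
V = ΣQ_DR · Δt = 252.3 × 5400 s = 1.362 × 10^6 m³.
Over A = 89 km², depth = V / A = 15.3 mm.

d ≈ 15.3 mm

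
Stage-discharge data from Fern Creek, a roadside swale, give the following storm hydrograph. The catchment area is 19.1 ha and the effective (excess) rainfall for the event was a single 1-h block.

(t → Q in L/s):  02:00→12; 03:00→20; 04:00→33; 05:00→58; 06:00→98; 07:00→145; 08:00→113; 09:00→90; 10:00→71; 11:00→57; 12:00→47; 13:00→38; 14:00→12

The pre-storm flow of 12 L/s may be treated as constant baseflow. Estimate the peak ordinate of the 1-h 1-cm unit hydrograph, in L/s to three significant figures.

Direct runoff: 0.0, 8.0, 21.0, 46.0, 86.0, 133.0, 101.0, 78.0, 59.0, 45.0, 35.0, 26.0, 0.0 L/s; ΣQ_DR = 638.0 L/s, peak = 133.0 L/s.
Runoff depth d = ΣQ_DR·Δt / A = 638.0 × 3600 / (19.1 ha) = 12.03 mm.
The 1-cm UH is the DRH scaled by (10 mm)/d, so U_p = 133.0 × 10/12.03 = 111 L/s.

U_p ≈ 111 L/s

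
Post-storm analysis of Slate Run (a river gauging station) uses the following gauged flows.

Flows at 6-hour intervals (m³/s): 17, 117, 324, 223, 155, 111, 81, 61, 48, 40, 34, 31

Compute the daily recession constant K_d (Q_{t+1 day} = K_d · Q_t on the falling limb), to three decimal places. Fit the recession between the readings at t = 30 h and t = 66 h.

Between t = 30 h and t = 66 h the flow falls from 111 to 31 m³/s over 6×6 h = 36 h.
Per-interval ratio K = (31/111)^(1/6) = 0.8085; K_d = K^(24/6) = 0.427.

K_d ≈ 0.427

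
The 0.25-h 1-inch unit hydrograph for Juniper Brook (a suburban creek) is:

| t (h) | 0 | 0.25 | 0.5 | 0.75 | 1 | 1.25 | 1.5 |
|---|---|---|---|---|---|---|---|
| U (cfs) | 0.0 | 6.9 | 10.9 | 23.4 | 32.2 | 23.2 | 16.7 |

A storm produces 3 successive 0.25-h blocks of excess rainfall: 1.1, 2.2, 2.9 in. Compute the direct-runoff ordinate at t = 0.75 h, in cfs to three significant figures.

Q ≈ 69.7 cfs

By discrete convolution, Q_j = Σ (P_i / 1 in) · U_{j−i}.
At t = 0.75 h (j=3): Q = (1.1/1)·23.4 + (2.2/1)·10.9 + (2.9/1)·6.9 = 69.7 cfs.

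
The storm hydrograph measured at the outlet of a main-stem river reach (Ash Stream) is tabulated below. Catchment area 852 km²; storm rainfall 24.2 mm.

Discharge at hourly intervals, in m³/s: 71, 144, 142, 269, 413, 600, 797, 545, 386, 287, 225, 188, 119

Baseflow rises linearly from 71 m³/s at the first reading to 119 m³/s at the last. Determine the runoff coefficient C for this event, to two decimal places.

C ≈ 0.52

ΣQ_DR = 2951 m³/s; V = ΣQ_DR·Δt = 1.062 × 10^7 m³.
Runoff depth d = V / A = 12.47 mm.
C = d / P = 12.47 / 24.2 = 0.52.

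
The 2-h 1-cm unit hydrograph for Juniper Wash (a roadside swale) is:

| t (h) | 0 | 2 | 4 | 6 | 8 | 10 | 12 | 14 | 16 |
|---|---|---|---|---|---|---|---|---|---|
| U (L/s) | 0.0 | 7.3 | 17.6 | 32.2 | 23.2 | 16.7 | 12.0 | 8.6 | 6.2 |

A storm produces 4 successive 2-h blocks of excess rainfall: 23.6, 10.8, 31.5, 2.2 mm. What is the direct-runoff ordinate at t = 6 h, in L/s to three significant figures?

Q ≈ 118 L/s

By discrete convolution, Q_j = Σ (P_i / 10 mm) · U_{j−i}.
At t = 6 h (j=3): Q = (23.6/10)·32.2 + (10.8/10)·17.6 + (31.5/10)·7.3 + (2.2/10)·0.0 = 118 L/s.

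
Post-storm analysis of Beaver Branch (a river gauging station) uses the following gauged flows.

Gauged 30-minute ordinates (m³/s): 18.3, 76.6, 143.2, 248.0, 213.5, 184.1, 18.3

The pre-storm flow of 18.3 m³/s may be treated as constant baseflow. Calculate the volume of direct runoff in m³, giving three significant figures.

Direct-runoff ordinates (Q − Q_b): 0.0, 58.3, 124.9, 229.7, 195.2, 165.8, 0.0 m³/s.
ΣQ_DR = 773.9 m³/s.
With Δt = 0.5 h = 1800 s, V = ΣQ_DR · Δt = 773.9 × 1800 = 1.39 × 10^6 m³.

V ≈ 1.39 × 10^6 m³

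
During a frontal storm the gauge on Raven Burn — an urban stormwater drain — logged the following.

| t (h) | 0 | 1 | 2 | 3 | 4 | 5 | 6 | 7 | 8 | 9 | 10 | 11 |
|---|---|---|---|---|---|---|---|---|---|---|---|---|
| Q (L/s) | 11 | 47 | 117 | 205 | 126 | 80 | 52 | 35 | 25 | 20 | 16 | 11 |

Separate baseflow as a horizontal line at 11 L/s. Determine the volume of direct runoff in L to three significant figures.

V ≈ 2.21 × 10^6 L

Direct-runoff ordinates (Q − Q_b): 0.0, 36.0, 106.0, 194.0, 115.0, 69.0, 41.0, 24.0, 14.0, 9.0, 5.0, 0.0 L/s.
ΣQ_DR = 613.0 L/s.
With Δt = 1 h = 3600 s, V = ΣQ_DR · Δt = 613.0 × 3600 = 2.21 × 10^6 L.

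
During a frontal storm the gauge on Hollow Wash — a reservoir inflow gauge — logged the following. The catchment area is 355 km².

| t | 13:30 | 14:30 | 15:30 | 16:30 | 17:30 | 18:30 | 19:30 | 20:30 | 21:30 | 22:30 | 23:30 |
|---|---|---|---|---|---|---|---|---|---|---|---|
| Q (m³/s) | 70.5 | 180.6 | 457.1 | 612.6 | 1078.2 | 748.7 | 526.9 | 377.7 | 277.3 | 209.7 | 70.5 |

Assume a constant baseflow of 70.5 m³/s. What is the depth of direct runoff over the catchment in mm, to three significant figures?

d ≈ 38.9 mm

Direct runoff: 0.0, 110.1, 386.6, 542.1, 1007.7, 678.2, 456.4, 307.2, 206.8, 139.2, 0.0 m³/s; ΣQ_DR = 3834 m³/s.
V = ΣQ_DR · Δt = 3834 × 3600 s = 1.380 × 10^7 m³.
Over A = 355 km², depth = V / A = 38.9 mm.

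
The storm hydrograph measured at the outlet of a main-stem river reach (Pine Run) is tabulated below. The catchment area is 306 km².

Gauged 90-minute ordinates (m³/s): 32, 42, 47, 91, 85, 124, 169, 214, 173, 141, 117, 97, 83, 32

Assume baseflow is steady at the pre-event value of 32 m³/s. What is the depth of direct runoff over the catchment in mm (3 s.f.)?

Direct runoff: 0.0, 10.0, 15.0, 59.0, 53.0, 92.0, 137.0, 182.0, 141.0, 109.0, 85.0, 65.0, 51.0, 0.0 m³/s; ΣQ_DR = 999.0 m³/s.
V = ΣQ_DR · Δt = 999.0 × 5400 s = 5.395 × 10^6 m³.
Over A = 306 km², depth = V / A = 17.6 mm.

d ≈ 17.6 mm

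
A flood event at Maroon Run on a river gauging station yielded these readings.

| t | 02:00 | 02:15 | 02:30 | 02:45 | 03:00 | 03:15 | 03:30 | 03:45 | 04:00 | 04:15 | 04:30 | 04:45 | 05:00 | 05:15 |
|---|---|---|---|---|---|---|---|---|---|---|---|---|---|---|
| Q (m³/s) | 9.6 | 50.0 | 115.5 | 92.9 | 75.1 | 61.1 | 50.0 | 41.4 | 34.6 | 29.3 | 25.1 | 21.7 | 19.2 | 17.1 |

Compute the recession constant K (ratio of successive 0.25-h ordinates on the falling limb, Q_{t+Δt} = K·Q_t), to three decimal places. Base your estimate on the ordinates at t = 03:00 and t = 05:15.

Using the recession-limb readings at t = 03:00 and t = 05:15: Q falls from 75.1 to 17.1 m³/s over 9 intervals.
K = (Q₂/Q₁)^(1/9) = (17.1/75.1)^(1/9) = 0.848.

K ≈ 0.848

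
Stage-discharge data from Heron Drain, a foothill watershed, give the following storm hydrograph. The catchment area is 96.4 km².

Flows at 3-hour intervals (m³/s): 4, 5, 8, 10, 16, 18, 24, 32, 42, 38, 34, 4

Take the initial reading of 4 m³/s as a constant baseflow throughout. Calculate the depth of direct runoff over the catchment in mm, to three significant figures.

d ≈ 21.0 mm

Direct runoff: 0.0, 1.0, 4.0, 6.0, 12.0, 14.0, 20.0, 28.0, 38.0, 34.0, 30.0, 0.0 m³/s; ΣQ_DR = 187.0 m³/s.
V = ΣQ_DR · Δt = 187.0 × 10800 s = 2.020 × 10^6 m³.
Over A = 96.4 km², depth = V / A = 21.0 mm.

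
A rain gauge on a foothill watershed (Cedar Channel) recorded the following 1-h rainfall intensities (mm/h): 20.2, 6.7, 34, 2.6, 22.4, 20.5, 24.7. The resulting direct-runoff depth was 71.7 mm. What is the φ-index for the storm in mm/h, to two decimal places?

φ ≈ 10.02 mm/h

Only the 5 blocks with intensity above φ contribute runoff: 20.2, 34, 22.4, 20.5, 24.7 mm/h.
Σ(I−φ)·Δt = d  ⇒  (20.2+34+22.4+20.5+24.7 − 5φ)·1 = 71.7
φ = (121.8 − 71.7/1) / 5 = 10.02 mm/h.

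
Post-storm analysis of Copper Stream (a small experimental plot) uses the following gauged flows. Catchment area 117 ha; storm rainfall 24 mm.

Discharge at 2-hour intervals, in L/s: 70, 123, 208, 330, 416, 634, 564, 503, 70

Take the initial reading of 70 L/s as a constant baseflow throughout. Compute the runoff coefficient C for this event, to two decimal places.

ΣQ_DR = 2288 L/s; V = ΣQ_DR·Δt = 1.647 × 10^7 L.
Runoff depth d = V / A = 14.08 mm.
C = d / P = 14.08 / 24 = 0.59.

C ≈ 0.59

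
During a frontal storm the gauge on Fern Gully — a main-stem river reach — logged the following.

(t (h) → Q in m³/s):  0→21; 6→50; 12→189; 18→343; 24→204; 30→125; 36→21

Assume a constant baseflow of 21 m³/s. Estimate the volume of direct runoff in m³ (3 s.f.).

Direct-runoff ordinates (Q − Q_b): 0.0, 29.0, 168.0, 322.0, 183.0, 104.0, 0.0 m³/s.
ΣQ_DR = 806.0 m³/s.
With Δt = 6 h = 21600 s, V = ΣQ_DR · Δt = 806.0 × 21600 = 1.74 × 10^7 m³.

V ≈ 1.74 × 10^7 m³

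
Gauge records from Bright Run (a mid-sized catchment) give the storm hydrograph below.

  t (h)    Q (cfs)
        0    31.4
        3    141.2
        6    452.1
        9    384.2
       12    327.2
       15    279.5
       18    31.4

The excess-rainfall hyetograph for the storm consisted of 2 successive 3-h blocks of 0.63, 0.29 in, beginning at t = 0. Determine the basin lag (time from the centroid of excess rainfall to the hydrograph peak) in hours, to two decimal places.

Centroid of excess rainfall: t_c = Σ P_i·t̄_i / ΣP_i = 2.4457 h (block centres at 1.5, 4.5 h).
Hydrograph peak occurs at t = 6 h, so basin lag t_L = 6 − 2.4457 = 3.55 h.

t_L ≈ 3.55 h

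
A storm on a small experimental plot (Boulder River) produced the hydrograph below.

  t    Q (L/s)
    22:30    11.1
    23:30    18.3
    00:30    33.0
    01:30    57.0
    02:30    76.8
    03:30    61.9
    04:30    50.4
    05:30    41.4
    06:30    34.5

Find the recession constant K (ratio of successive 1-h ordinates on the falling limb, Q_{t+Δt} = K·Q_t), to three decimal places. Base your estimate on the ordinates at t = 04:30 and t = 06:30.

K ≈ 0.827

Using the recession-limb readings at t = 04:30 and t = 06:30: Q falls from 50.4 to 34.5 L/s over 2 intervals.
K = (Q₂/Q₁)^(1/2) = (34.5/50.4)^(1/2) = 0.827.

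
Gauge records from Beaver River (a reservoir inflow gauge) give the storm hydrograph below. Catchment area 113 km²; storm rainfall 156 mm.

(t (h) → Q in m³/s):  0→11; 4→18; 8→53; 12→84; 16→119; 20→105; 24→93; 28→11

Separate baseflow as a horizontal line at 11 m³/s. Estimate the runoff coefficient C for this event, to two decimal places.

ΣQ_DR = 406.0 m³/s; V = ΣQ_DR·Δt = 5.846 × 10^6 m³.
Runoff depth d = V / A = 51.74 mm.
C = d / P = 51.74 / 156 = 0.33.

C ≈ 0.33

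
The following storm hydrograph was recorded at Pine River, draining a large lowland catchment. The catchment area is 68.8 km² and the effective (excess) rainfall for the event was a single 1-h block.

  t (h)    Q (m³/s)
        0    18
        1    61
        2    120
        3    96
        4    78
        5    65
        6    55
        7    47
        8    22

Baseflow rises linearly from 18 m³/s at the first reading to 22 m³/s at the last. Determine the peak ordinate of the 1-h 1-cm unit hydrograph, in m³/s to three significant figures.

Direct runoff: 0.00, 42.50, 101.00, 76.50, 58.00, 44.50, 34.00, 25.50, 0.00 m³/s; ΣQ_DR = 382.0 m³/s, peak = 101.00 m³/s.
Runoff depth d = ΣQ_DR·Δt / A = 382.0 × 3600 / (68.8 km²) = 19.99 mm.
The 1-cm UH is the DRH scaled by (10 mm)/d, so U_p = 101.00 × 10/19.99 = 50.5 m³/s.

U_p ≈ 50.5 m³/s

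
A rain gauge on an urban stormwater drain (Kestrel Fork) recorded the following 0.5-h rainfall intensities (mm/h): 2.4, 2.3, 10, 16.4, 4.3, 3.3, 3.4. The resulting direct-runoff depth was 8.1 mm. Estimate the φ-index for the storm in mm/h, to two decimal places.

Only the 2 blocks with intensity above φ contribute runoff: 10, 16.4 mm/h.
Σ(I−φ)·Δt = d  ⇒  (10+16.4 − 2φ)·0.5 = 8.1
φ = (26.40 − 8.1/0.5) / 2 = 5.10 mm/h.

φ ≈ 5.10 mm/h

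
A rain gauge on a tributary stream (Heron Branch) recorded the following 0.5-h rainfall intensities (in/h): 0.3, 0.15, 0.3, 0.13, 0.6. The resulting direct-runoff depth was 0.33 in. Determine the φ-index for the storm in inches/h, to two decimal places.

φ ≈ 0.18 in/h

Only the 3 blocks with intensity above φ contribute runoff: 0.3, 0.3, 0.6 in/h.
Σ(I−φ)·Δt = d  ⇒  (0.3+0.3+0.6 − 3φ)·0.5 = 0.33
φ = (1.200 − 0.33/0.5) / 3 = 0.18 in/h.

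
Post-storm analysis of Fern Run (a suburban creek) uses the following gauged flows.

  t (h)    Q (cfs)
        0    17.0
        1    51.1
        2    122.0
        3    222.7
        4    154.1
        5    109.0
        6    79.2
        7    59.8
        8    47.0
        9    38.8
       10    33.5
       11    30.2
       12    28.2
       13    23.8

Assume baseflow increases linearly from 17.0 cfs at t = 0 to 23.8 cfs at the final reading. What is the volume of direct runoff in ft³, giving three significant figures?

V ≈ 2.63 × 10^6 ft³

Direct-runoff ordinates (Q − Q_b): 0.00, 33.58, 103.95, 204.13, 135.01, 89.38, 59.06, 39.14, 25.82, 17.09, 11.27, 7.45, 4.92, 0.00 cfs.
ΣQ_DR = 730.8 cfs.
With Δt = 1 h = 3600 s, V = ΣQ_DR · Δt = 730.8 × 3600 = 2.63 × 10^6 ft³.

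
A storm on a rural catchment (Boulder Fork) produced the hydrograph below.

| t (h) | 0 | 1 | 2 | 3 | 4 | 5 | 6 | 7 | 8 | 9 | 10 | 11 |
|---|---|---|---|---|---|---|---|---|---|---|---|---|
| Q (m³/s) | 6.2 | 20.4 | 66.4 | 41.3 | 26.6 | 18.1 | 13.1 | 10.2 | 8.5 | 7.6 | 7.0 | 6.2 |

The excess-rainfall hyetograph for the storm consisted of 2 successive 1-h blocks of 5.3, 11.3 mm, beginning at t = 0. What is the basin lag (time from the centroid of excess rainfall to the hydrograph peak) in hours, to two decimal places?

t_L ≈ 0.82 h

Centroid of excess rainfall: t_c = Σ P_i·t̄_i / ΣP_i = 1.1807 h (block centres at 0.5, 1.5 h).
Hydrograph peak occurs at t = 2 h, so basin lag t_L = 2 − 1.1807 = 0.82 h.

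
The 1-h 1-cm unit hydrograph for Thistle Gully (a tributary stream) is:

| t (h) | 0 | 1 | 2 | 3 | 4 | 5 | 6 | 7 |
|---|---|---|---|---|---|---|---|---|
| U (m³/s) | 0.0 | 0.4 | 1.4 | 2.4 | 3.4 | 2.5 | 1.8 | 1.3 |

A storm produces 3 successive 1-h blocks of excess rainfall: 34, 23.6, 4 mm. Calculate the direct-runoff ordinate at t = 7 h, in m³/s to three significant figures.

By discrete convolution, Q_j = Σ (P_i / 10 mm) · U_{j−i}.
At t = 7 h (j=7): Q = (34/10)·1.3 + (23.6/10)·1.8 + (4/10)·2.5 = 9.67 m³/s.

Q ≈ 9.67 m³/s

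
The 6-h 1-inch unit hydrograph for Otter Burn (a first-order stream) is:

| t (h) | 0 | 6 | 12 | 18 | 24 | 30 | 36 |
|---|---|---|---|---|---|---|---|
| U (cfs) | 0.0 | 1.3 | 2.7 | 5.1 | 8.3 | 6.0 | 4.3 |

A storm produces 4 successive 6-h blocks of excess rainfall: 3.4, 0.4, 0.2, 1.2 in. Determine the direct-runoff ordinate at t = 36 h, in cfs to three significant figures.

By discrete convolution, Q_j = Σ (P_i / 1 in) · U_{j−i}.
At t = 36 h (j=6): Q = (3.4/1)·4.3 + (0.4/1)·6.0 + (0.2/1)·8.3 + (1.2/1)·5.1 = 24.8 cfs.

Q ≈ 24.8 cfs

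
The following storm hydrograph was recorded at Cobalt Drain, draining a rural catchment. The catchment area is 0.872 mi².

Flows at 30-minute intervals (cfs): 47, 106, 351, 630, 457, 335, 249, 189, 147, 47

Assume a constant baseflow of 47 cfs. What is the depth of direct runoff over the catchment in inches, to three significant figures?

d ≈ 1.86 in

Direct runoff: 0.0, 59.0, 304.0, 583.0, 410.0, 288.0, 202.0, 142.0, 100.0, 0.0 cfs; ΣQ_DR = 2088 cfs.
V = ΣQ_DR · Δt = 2088 × 1800 s = 3.758 × 10^6 ft³.
Over A = 0.872 mi², depth = V / A = 1.86 in.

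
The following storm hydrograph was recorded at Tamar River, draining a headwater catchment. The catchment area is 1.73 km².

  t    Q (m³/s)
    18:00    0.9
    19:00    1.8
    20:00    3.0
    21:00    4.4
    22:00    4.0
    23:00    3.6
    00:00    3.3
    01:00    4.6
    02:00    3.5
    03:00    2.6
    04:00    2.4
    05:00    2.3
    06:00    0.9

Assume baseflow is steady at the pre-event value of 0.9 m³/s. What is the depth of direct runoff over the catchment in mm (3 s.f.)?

d ≈ 53.3 mm

Direct runoff: 0.0, 0.9, 2.1, 3.5, 3.1, 2.7, 2.4, 3.7, 2.6, 1.7, 1.5, 1.4, 0.0 m³/s; ΣQ_DR = 25.60 m³/s.
V = ΣQ_DR · Δt = 25.60 × 3600 s = 92160 m³.
Over A = 1.73 km², depth = V / A = 53.3 mm.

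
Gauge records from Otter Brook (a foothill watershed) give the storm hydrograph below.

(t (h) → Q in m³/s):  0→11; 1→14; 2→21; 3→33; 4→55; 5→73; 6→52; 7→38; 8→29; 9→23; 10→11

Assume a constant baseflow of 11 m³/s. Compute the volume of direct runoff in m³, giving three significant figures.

Direct-runoff ordinates (Q − Q_b): 0.0, 3.0, 10.0, 22.0, 44.0, 62.0, 41.0, 27.0, 18.0, 12.0, 0.0 m³/s.
ΣQ_DR = 239.0 m³/s.
With Δt = 1 h = 3600 s, V = ΣQ_DR · Δt = 239.0 × 3600 = 8.60 × 10^5 m³.

V ≈ 8.60 × 10^5 m³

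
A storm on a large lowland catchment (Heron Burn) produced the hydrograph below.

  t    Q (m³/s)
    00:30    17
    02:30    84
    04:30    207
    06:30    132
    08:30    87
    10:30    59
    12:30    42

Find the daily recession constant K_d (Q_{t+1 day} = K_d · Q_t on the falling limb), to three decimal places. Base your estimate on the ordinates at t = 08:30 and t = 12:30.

K_d ≈ 0.013

Between t = 08:30 and t = 12:30 the flow falls from 87 to 42 m³/s over 2×2 h = 4 h.
Per-interval ratio K = (42/87)^(1/2) = 0.6948; K_d = K^(24/2) = 0.013.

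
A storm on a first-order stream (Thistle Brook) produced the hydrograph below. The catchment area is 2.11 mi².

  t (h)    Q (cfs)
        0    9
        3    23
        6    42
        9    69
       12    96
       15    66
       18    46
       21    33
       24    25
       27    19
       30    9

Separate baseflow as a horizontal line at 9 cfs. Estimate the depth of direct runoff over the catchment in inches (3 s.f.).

d ≈ 0.745 in

Direct runoff: 0.0, 14.0, 33.0, 60.0, 87.0, 57.0, 37.0, 24.0, 16.0, 10.0, 0.0 cfs; ΣQ_DR = 338.0 cfs.
V = ΣQ_DR · Δt = 338.0 × 10800 s = 3.650 × 10^6 ft³.
Over A = 2.11 mi², depth = V / A = 0.745 in.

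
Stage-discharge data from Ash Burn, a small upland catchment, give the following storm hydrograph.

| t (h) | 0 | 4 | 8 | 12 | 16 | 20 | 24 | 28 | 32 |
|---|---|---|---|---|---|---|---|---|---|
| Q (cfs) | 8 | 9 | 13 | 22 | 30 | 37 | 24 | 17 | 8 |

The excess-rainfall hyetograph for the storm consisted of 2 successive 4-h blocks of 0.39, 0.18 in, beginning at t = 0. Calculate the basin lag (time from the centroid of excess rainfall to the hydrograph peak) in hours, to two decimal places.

t_L ≈ 16.74 h

Centroid of excess rainfall: t_c = Σ P_i·t̄_i / ΣP_i = 3.2632 h (block centres at 2, 6 h).
Hydrograph peak occurs at t = 20 h, so basin lag t_L = 20 − 3.2632 = 16.74 h.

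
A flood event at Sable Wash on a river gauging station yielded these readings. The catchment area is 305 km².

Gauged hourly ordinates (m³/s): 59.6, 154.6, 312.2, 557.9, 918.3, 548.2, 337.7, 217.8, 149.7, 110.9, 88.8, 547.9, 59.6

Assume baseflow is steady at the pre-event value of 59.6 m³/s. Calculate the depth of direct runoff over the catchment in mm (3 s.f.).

Direct runoff: 0.0, 95.0, 252.6, 498.3, 858.7, 488.6, 278.1, 158.2, 90.1, 51.3, 29.2, 488.3, 0.0 m³/s; ΣQ_DR = 3288 m³/s.
V = ΣQ_DR · Δt = 3288 × 3600 s = 1.184 × 10^7 m³.
Over A = 305 km², depth = V / A = 38.8 mm.

d ≈ 38.8 mm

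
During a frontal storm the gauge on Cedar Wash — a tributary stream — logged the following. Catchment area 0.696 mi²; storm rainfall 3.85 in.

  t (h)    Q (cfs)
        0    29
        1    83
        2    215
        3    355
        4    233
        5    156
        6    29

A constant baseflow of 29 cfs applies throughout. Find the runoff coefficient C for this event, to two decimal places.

C ≈ 0.52

ΣQ_DR = 897.0 cfs; V = ΣQ_DR·Δt = 3.229 × 10^6 ft³.
Runoff depth d = V / A = 1.997 in.
C = d / P = 1.997 / 3.85 = 0.52.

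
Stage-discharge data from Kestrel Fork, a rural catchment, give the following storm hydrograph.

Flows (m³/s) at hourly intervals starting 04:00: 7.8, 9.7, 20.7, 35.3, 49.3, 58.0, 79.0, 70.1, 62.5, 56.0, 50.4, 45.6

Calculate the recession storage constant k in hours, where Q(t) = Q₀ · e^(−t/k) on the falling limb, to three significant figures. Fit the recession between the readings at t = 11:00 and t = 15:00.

k ≈ 9.30 h

On the falling limb, Q drops from 70.1 to 45.6 m³/s between t = 11:00 and t = 15:00 (Δt = 4 h).
k = −Δt / ln(Q₂/Q₁) = −4 / ln(45.6/70.1) = 9.30 h.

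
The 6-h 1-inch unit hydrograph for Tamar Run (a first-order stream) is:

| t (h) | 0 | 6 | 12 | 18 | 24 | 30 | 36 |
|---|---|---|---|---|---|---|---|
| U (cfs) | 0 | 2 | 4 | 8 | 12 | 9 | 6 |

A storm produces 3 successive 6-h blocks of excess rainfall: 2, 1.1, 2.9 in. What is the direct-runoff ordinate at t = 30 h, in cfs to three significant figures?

Q ≈ 54.4 cfs

By discrete convolution, Q_j = Σ (P_i / 1 in) · U_{j−i}.
At t = 30 h (j=5): Q = (2/1)·9 + (1.1/1)·12 + (2.9/1)·8 = 54.4 cfs.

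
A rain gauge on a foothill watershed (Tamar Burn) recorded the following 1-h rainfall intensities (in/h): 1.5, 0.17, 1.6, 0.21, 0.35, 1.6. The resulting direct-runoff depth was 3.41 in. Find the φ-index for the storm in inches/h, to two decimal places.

φ ≈ 0.43 in/h

Only the 3 blocks with intensity above φ contribute runoff: 1.5, 1.6, 1.6 in/h.
Σ(I−φ)·Δt = d  ⇒  (1.5+1.6+1.6 − 3φ)·1 = 3.41
φ = (4.700 − 3.41/1) / 3 = 0.43 in/h.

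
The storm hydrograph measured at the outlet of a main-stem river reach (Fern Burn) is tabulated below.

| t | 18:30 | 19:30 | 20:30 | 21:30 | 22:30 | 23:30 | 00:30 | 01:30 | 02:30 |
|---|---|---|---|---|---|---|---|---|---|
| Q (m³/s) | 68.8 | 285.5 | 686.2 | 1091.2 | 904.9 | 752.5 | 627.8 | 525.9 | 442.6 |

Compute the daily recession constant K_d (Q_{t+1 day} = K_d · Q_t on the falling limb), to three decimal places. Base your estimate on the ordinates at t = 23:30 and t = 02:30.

Between t = 23:30 and t = 02:30 the flow falls from 752.5 to 442.6 m³/s over 3×1 h = 3 h.
Per-interval ratio K = (442.6/752.5)^(1/3) = 0.8379; K_d = K^(24/1) = 0.014.

K_d ≈ 0.014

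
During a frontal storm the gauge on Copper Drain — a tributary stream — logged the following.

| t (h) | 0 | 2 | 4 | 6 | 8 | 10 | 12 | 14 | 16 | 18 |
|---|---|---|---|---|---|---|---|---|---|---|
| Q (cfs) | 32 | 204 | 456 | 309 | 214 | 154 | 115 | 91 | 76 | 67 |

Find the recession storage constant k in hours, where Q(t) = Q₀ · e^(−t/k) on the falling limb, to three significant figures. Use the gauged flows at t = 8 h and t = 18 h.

k ≈ 8.61 h

On the falling limb, Q drops from 214 to 67 cfs between t = 8 h and t = 18 h (Δt = 10 h).
k = −Δt / ln(Q₂/Q₁) = −10 / ln(67/214) = 8.61 h.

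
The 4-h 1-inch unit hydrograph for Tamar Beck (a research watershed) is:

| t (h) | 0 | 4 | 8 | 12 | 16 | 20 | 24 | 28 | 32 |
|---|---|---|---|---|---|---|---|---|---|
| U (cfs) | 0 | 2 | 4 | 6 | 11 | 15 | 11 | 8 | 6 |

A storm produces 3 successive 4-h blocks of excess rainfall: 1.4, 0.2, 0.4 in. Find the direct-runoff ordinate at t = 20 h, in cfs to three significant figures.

By discrete convolution, Q_j = Σ (P_i / 1 in) · U_{j−i}.
At t = 20 h (j=5): Q = (1.4/1)·15 + (0.2/1)·11 + (0.4/1)·6 = 25.6 cfs.

Q ≈ 25.6 cfs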